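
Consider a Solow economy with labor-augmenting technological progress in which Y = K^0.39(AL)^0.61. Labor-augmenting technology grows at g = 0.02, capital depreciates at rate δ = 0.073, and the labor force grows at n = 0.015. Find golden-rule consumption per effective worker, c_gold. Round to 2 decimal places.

c_gold ≈ 1.39

n + g + δ = 0.015 + 0.02 + 0.073 = 0.108.
Setting f'(k) = n+g+δ gives 0.39·k^(0.39−1) = 0.108, hence k_gold = (0.39/0.108)^(1/0.61) ≈ 8.2066.
y_gold = 8.2066^0.39 ≈ 2.2726.
c_gold = y_gold − (n+g+δ)·k_gold = 2.2726 − 0.108·8.2066 ≈ 1.3863.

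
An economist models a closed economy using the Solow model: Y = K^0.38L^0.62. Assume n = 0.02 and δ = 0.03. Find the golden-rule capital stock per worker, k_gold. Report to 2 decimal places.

n + δ = 0.02 + 0.03 = 0.05.
At the golden rule the marginal product of capital equals n+δ: 0.38·k^(0.38−1) = 0.05. Solving, k_gold = (0.38/0.05)^(1/0.62) ≈ 26.3431.

k_gold ≈ 26.34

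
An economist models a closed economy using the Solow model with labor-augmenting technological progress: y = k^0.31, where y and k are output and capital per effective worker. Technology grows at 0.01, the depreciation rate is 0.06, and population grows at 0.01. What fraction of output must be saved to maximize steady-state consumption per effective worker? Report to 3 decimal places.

s_gold = 0.310

The effective depreciation rate is n + g + δ = 0.01 + 0.01 + 0.06 = 0.08.
At the golden rule MPK = n+g+δ, and in any Cobb-Douglas steady state s = (n+g+δ)·k/y = MPK·k/y = capital's share 0.31.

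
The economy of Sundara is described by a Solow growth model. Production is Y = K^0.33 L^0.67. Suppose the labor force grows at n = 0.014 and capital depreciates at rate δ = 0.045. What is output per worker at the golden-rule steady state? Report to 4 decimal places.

y_gold ≈ 2.3348

n + δ = 0.014 + 0.045 = 0.059.
Golden rule sets MPK = n+δ: 0.33·k^(0.33−1) = 0.059, so k_gold = (0.33/0.059)^(1/0.67) ≈ 13.0591.
Output: y_gold = k_gold^0.33 = 13.0591^0.33 ≈ 2.3348.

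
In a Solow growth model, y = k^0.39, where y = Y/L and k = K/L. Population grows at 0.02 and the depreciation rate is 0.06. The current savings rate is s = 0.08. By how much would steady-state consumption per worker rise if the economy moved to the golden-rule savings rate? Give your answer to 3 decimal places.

n + δ = 0.02 + 0.06 = 0.08.
Current steady state (s = 0.08): k* = (0.08/0.08)^(1/0.61) ≈ 1.0000, y* = 1.0000^0.39 ≈ 1.0000, c* = (1−0.08)·1.0000 ≈ 0.9200.
At the golden rule the marginal product of capital equals n+δ: 0.39·k^(0.39−1) = 0.08. Solving, k_gold = (0.39/0.08)^(1/0.61) ≈ 13.4223.
y_gold = 13.4223^0.39 ≈ 2.7533, c_gold = y_gold − 0.08·k_gold ≈ 1.6795.
Gain: Δc = 1.6795 − 0.9200 ≈ 0.7595.

Δc ≈ 0.760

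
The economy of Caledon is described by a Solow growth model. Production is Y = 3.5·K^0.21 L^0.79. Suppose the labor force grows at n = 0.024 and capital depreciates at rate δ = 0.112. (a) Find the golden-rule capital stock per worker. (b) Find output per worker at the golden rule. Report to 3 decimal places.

(a) k_gold ≈ 8.463; (b) y_gold ≈ 5.481

Capital per worker breaks even when investment replaces (n + δ)·k; here n + δ = 0.136.
At the golden rule the marginal product of capital equals n+δ: 0.21·3.5·k^(0.21−1) = 0.136. Solving, k_gold = (0.21·3.5/0.136)^(1/0.79) ≈ 8.4631.
y_gold = 3.5·8.4631^0.21 ≈ 5.4809.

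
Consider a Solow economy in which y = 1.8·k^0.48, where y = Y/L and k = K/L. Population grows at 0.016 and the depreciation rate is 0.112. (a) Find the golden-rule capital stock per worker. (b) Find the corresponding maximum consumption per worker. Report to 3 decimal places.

(a) k_gold ≈ 39.338; (b) c_gold ≈ 5.455

Capital per worker breaks even when investment replaces (n + δ)·k; here n + δ = 0.128.
Setting f'(k) = n+δ gives 0.48·1.8·k^(0.48−1) = 0.128, hence k_gold = (0.48·1.8/0.128)^(1/0.52) ≈ 39.3382.
y_gold = 1.8·39.3382^0.48 ≈ 10.4902; c_gold = y_gold − 0.128·k_gold ≈ 5.4549.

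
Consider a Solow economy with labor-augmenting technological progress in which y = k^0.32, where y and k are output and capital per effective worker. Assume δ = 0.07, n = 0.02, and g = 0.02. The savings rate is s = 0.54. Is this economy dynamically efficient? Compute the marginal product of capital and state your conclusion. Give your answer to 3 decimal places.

dynamically inefficient; MPK ≈ 0.065

n + g + δ = 0.02 + 0.02 + 0.07 = 0.11.
Steady-state k*: s·k^0.32 = 0.11·k gives k* = (0.54/0.11)^(1/0.68) ≈ 10.3795.
MPK = 0.32·10.3795^(-0.68) ≈ 0.0652.
MPK < n+g+δ = 0.11, so the economy is dynamically inefficient (over-saving).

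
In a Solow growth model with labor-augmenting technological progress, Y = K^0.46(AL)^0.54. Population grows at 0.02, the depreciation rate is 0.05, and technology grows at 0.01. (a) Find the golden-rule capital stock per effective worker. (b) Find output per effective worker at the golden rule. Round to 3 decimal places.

n + g + δ = 0.02 + 0.01 + 0.05 = 0.08.
Setting f'(k) = n+g+δ gives 0.46·k^(0.46−1) = 0.08, hence k_gold = (0.46/0.08)^(1/0.54) ≈ 25.5148.
y_gold = 25.5148^0.46 ≈ 4.4374.

(a) k_gold ≈ 25.515; (b) y_gold ≈ 4.437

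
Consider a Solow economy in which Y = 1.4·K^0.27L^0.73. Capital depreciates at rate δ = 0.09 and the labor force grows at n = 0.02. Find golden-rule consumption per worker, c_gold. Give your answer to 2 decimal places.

n + δ = 0.02 + 0.09 = 0.11.
Setting f'(k) = n+δ gives 0.27·1.4·k^(0.27−1) = 0.11, hence k_gold = (0.27·1.4/0.11)^(1/0.73) ≈ 5.4248.
y_gold = 1.4·5.4248^0.27 ≈ 2.2101.
c_gold = y_gold − (n+δ)·k_gold = 2.2101 − 0.11·5.4248 ≈ 1.6134.

c_gold ≈ 1.61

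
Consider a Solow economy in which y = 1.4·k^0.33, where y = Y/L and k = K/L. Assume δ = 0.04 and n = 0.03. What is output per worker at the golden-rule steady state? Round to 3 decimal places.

n + δ = 0.03 + 0.04 = 0.07.
Golden rule sets MPK = n+δ: 0.33·1.4·k^(0.33−1) = 0.07, so k_gold = (0.33·1.4/0.07)^(1/0.67) ≈ 16.7186.
Output: y_gold = 1.4·k_gold^0.33 = 1.4·16.7186^0.33 ≈ 3.5464.

y_gold ≈ 3.546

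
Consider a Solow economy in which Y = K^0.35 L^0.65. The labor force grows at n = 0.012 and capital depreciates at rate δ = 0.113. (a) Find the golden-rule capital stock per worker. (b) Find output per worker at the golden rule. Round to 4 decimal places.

Break-even investment rate: n + δ = 0.012 + 0.113 = 0.125.
Golden rule sets MPK = n+δ: 0.35·k^(0.35−1) = 0.125, so k_gold = (0.35/0.125)^(1/0.65) ≈ 4.8746.
y_gold = 4.8746^0.35 ≈ 1.7409.

(a) k_gold ≈ 4.8746; (b) y_gold ≈ 1.7409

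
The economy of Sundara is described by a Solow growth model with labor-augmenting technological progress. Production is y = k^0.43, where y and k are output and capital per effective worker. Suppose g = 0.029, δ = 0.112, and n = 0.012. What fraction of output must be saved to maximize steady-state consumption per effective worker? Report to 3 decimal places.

The effective depreciation rate is n + g + δ = 0.012 + 0.029 + 0.112 = 0.153.
At the golden rule MPK = n+g+δ, and in any Cobb-Douglas steady state s = (n+g+δ)·k/y = MPK·k/y = capital's share 0.43.

s_gold = 0.430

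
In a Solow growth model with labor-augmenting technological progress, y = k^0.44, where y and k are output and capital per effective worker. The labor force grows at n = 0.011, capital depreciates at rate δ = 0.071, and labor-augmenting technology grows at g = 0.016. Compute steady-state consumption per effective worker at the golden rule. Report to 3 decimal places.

c_gold ≈ 1.822

Capital per effective worker breaks even when investment replaces (n + g + δ)·k; here n + g + δ = 0.098.
Golden rule sets MPK = n+g+δ: 0.44·k^(0.44−1) = 0.098, so k_gold = (0.44/0.098)^(1/0.56) ≈ 14.6114.
y_gold = 14.6114^0.44 ≈ 3.2543.
c_gold = y_gold − (n+g+δ)·k_gold = 3.2543 − 0.098·14.6114 ≈ 1.8224.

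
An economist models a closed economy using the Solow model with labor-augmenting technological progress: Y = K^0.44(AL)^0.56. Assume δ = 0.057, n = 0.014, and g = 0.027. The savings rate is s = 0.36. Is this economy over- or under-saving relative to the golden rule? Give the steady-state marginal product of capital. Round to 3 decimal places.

n + g + δ = 0.014 + 0.027 + 0.057 = 0.098.
Steady-state k*: s·k^0.44 = 0.098·k gives k* = (0.36/0.098)^(1/0.56) ≈ 10.2109.
MPK = 0.44·10.2109^(-0.56) ≈ 0.1198.
MPK > n+g+δ = 0.098, so the economy is dynamically efficient (under-saving).

under-saving; MPK ≈ 0.120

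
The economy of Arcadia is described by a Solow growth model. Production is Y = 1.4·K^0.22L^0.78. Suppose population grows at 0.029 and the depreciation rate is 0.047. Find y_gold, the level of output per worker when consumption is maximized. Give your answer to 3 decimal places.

y_gold ≈ 2.078

Break-even investment rate: n + δ = 0.029 + 0.047 = 0.076.
Golden rule sets MPK = n+δ: 0.22·1.4·k^(0.22−1) = 0.076, so k_gold = (0.22·1.4/0.076)^(1/0.78) ≈ 6.0138.
Output: y_gold = 1.4·k_gold^0.22 = 1.4·6.0138^0.22 ≈ 2.0775.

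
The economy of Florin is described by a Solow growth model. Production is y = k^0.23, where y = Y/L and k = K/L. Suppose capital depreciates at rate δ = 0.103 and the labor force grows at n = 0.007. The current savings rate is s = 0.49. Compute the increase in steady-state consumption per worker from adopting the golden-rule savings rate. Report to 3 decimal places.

Break-even investment rate: n + δ = 0.007 + 0.103 = 0.11.
Current steady state (s = 0.49): k* = (0.49/0.11)^(1/0.77) ≈ 6.9599, y* = 6.9599^0.23 ≈ 1.5624, c* = (1−0.49)·1.5624 ≈ 0.7968.
Setting f'(k) = n+δ gives 0.23·k^(0.23−1) = 0.11, hence k_gold = (0.23/0.11)^(1/0.77) ≈ 2.6063.
y_gold = 2.6063^0.23 ≈ 1.2465, c_gold = y_gold − 0.11·k_gold ≈ 0.9598.
Gain: Δc = 0.9598 − 0.7968 ≈ 0.1630.

Δc ≈ 0.163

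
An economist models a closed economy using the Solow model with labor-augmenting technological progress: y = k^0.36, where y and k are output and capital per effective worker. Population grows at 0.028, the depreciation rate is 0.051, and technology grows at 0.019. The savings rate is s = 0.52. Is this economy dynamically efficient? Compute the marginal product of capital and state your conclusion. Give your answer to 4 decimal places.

dynamically inefficient; MPK ≈ 0.0678

The effective depreciation rate is n + g + δ = 0.028 + 0.019 + 0.051 = 0.098.
Steady-state k*: s·k^0.36 = 0.098·k gives k* = (0.52/0.098)^(1/0.64) ≈ 13.5664.
MPK = 0.36·13.5664^(-0.64) ≈ 0.0678.
MPK < n+g+δ = 0.098, so the economy is dynamically inefficient (over-saving).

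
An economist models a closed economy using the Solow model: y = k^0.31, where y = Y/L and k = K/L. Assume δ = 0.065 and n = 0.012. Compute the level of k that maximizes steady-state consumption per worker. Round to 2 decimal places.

The effective depreciation rate is n + δ = 0.012 + 0.065 = 0.077.
Setting f'(k) = n+δ gives 0.31·k^(0.31−1) = 0.077, hence k_gold = (0.31/0.077)^(1/0.69) ≈ 7.5270.

k_gold ≈ 7.53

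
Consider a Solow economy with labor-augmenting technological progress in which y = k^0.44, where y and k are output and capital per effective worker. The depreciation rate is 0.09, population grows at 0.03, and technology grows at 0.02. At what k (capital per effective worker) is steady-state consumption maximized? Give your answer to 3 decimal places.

k_gold ≈ 7.728

The effective depreciation rate is n + g + δ = 0.03 + 0.02 + 0.09 = 0.14.
Setting f'(k) = n+g+δ gives 0.44·k^(0.44−1) = 0.14, hence k_gold = (0.44/0.14)^(1/0.56) ≈ 7.7282.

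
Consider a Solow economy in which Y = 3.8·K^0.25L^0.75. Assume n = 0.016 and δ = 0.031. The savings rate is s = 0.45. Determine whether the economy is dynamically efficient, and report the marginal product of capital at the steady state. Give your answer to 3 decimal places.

Capital per worker breaks even when investment replaces (n + δ)·k; here n + δ = 0.047.
Steady-state k*: s·A·k^0.25 = 0.047·k gives k* = (0.45·3.8/0.047)^(1/0.75) ≈ 120.5585.
MPK = 0.25·3.8·120.5585^(-0.75) ≈ 0.0261.
MPK < n+δ = 0.047, so the economy is dynamically inefficient (over-saving).

dynamically inefficient; MPK ≈ 0.026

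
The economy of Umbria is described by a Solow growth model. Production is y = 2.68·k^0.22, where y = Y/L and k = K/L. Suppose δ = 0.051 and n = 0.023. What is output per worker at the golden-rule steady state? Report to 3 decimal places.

y_gold ≈ 4.812

Capital per worker breaks even when investment replaces (n + δ)·k; here n + δ = 0.074.
At the golden rule the marginal product of capital equals n+δ: 0.22·2.68·k^(0.22−1) = 0.074. Solving, k_gold = (0.22·2.68/0.074)^(1/0.78) ≈ 14.3069.
Output: y_gold = 2.68·k_gold^0.22 = 2.68·14.3069^0.22 ≈ 4.8123.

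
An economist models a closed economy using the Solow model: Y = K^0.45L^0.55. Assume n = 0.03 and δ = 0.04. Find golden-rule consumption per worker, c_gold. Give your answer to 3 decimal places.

Break-even investment rate: n + δ = 0.03 + 0.04 = 0.07.
At the golden rule the marginal product of capital equals n+δ: 0.45·k^(0.45−1) = 0.07. Solving, k_gold = (0.45/0.07)^(1/0.55) ≈ 29.4645.
y_gold = 29.4645^0.45 ≈ 4.5834.
c_gold = y_gold − (n+δ)·k_gold = 4.5834 − 0.07·29.4645 ≈ 2.5209.

c_gold ≈ 2.521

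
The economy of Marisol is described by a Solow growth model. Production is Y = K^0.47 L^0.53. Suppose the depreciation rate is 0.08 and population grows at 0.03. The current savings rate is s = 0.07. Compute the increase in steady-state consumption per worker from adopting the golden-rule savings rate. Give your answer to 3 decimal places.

The effective depreciation rate is n + δ = 0.03 + 0.08 = 0.11.
Current steady state (s = 0.07): k* = (0.07/0.11)^(1/0.53) ≈ 0.4262, y* = 0.4262^0.47 ≈ 0.6698, c* = (1−0.07)·0.6698 ≈ 0.6229.
Maximizing c = f(k) − (n+δ)·k gives f'(k) = n+δ, i.e. 0.47·k^(0.47−1) = 0.11, so k_gold = (0.47/0.11)^(1/0.53) ≈ 15.4885.
y_gold = 15.4885^0.47 ≈ 3.6250, c_gold = y_gold − 0.11·k_gold ≈ 1.9212.
Gain: Δc = 1.9212 − 0.6229 ≈ 1.2983.

Δc ≈ 1.298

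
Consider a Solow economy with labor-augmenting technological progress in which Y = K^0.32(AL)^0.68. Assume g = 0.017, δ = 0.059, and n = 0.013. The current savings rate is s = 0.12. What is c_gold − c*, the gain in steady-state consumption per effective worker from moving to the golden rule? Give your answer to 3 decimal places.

n + g + δ = 0.013 + 0.017 + 0.059 = 0.089.
Current steady state (s = 0.12): k* = (0.12/0.089)^(1/0.68) ≈ 1.5519, y* = 1.5519^0.32 ≈ 1.1510, c* = (1−0.12)·1.1510 ≈ 1.0129.
Setting f'(k) = n+g+δ gives 0.32·k^(0.32−1) = 0.089, hence k_gold = (0.32/0.089)^(1/0.68) ≈ 6.5659.
y_gold = 6.5659^0.32 ≈ 1.8261, c_gold = y_gold − 0.089·k_gold ≈ 1.2418.
Gain: Δc = 1.2418 − 1.0129 ≈ 0.2289.

Δc ≈ 0.229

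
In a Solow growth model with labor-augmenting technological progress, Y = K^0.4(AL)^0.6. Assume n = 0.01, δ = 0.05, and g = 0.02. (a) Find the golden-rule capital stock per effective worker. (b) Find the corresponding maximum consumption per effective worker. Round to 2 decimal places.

Capital per effective worker breaks even when investment replaces (n + g + δ)·k; here n + g + δ = 0.08.
Setting f'(k) = n+g+δ gives 0.4·k^(0.4−1) = 0.08, hence k_gold = (0.4/0.08)^(1/0.6) ≈ 14.6201.
y_gold = 14.6201^0.4 ≈ 2.9240; c_gold = y_gold − 0.08·k_gold ≈ 1.7544.

(a) k_gold ≈ 14.62; (b) c_gold ≈ 1.75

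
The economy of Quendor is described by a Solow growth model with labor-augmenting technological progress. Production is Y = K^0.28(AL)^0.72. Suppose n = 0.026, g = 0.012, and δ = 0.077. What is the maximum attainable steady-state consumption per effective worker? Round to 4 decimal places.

c_gold ≈ 1.0177

The effective depreciation rate is n + g + δ = 0.026 + 0.012 + 0.077 = 0.115.
At the golden rule the marginal product of capital equals n+g+δ: 0.28·k^(0.28−1) = 0.115. Solving, k_gold = (0.28/0.115)^(1/0.72) ≈ 3.4415.
y_gold = 3.4415^0.28 ≈ 1.4135.
c_gold = y_gold − (n+g+δ)·k_gold = 1.4135 − 0.115·3.4415 ≈ 1.0177.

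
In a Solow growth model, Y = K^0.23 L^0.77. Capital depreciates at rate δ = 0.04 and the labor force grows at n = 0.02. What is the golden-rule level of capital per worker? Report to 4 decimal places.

Capital per worker breaks even when investment replaces (n + δ)·k; here n + δ = 0.06.
Maximizing c = f(k) − (n+δ)·k gives f'(k) = n+δ, i.e. 0.23·k^(0.23−1) = 0.06, so k_gold = (0.23/0.06)^(1/0.77) ≈ 5.7265.

k_gold ≈ 5.7265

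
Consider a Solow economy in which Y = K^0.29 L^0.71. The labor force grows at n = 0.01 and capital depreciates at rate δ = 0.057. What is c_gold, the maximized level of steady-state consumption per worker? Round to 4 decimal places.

Break-even investment rate: n + δ = 0.01 + 0.057 = 0.067.
Golden rule sets MPK = n+δ: 0.29·k^(0.29−1) = 0.067, so k_gold = (0.29/0.067)^(1/0.71) ≈ 7.8746.
y_gold = 7.8746^0.29 ≈ 1.8193.
c_gold = y_gold − (n+δ)·k_gold = 1.8193 − 0.067·7.8746 ≈ 1.2917.

c_gold ≈ 1.2917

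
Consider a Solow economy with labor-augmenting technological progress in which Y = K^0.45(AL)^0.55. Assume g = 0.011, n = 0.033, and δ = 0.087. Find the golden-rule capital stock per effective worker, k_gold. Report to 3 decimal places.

k_gold ≈ 9.428

n + g + δ = 0.033 + 0.011 + 0.087 = 0.131.
At the golden rule the marginal product of capital equals n+g+δ: 0.45·k^(0.45−1) = 0.131. Solving, k_gold = (0.45/0.131)^(1/0.55) ≈ 9.4284.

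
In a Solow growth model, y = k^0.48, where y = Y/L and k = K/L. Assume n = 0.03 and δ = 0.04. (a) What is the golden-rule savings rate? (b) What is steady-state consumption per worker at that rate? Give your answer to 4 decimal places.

(a) s_gold = 0.4800; (b) c_gold ≈ 3.0749

The effective depreciation rate is n + δ = 0.03 + 0.04 = 0.07.
For Cobb-Douglas, s_gold equals capital's share: s_gold = 0.48.
Golden rule sets MPK = n+δ: 0.48·k^(0.48−1) = 0.07, so k_gold = (0.48/0.07)^(1/0.52) ≈ 40.5478.
y_gold = 40.5478^0.48 ≈ 5.9132; c_gold = (1−0.48)·y_gold ≈ 3.0749.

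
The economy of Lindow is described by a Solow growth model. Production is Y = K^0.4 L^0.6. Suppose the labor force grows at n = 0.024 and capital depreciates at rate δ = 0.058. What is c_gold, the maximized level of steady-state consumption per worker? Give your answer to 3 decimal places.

Capital per worker breaks even when investment replaces (n + δ)·k; here n + δ = 0.082.
Golden rule sets MPK = n+δ: 0.4·k^(0.4−1) = 0.082, so k_gold = (0.4/0.082)^(1/0.6) ≈ 14.0306.
y_gold = 14.0306^0.4 ≈ 2.8763.
c_gold = y_gold − (n+δ)·k_gold = 2.8763 − 0.082·14.0306 ≈ 1.7258.

c_gold ≈ 1.726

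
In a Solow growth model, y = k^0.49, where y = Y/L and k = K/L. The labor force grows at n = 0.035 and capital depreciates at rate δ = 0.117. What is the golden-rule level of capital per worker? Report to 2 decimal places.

k_gold ≈ 9.93

Capital per worker breaks even when investment replaces (n + δ)·k; here n + δ = 0.152.
Maximizing c = f(k) − (n+δ)·k gives f'(k) = n+δ, i.e. 0.49·k^(0.49−1) = 0.152, so k_gold = (0.49/0.152)^(1/0.51) ≈ 9.9259.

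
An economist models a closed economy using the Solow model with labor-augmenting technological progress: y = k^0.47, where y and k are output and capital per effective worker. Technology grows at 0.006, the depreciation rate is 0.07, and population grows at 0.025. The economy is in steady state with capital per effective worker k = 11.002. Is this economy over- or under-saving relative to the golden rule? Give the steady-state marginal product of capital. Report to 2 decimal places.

n + g + δ = 0.025 + 0.006 + 0.07 = 0.101.
MPK = 0.47·k^(0.47−1) = 0.47·11.002^(-0.53) ≈ 0.1319.
MPK > 0.101, so the economy is dynamically efficient (under-saving).

under-saving; MPK ≈ 0.13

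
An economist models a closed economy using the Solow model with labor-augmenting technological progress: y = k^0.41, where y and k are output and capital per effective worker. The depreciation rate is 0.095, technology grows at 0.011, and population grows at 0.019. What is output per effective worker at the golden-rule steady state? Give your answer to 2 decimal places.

y_gold ≈ 2.28

Break-even investment rate: n + g + δ = 0.019 + 0.011 + 0.095 = 0.125.
Setting f'(k) = n+g+δ gives 0.41·k^(0.41−1) = 0.125, hence k_gold = (0.41/0.125)^(1/0.59) ≈ 7.4879.
Output: y_gold = k_gold^0.41 = 7.4879^0.41 ≈ 2.2829.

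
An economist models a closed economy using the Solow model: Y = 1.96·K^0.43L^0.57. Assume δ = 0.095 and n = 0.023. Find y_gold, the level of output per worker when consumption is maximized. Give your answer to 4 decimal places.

y_gold ≈ 8.6374

n + δ = 0.023 + 0.095 = 0.118.
Setting f'(k) = n+δ gives 0.43·1.96·k^(0.43−1) = 0.118, hence k_gold = (0.43·1.96/0.118)^(1/0.57) ≈ 31.4753.
Output: y_gold = 1.96·k_gold^0.43 = 1.96·31.4753^0.43 ≈ 8.6374.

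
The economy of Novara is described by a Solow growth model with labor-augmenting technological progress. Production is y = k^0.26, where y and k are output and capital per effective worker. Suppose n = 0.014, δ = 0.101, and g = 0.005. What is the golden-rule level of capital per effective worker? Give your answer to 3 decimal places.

Capital per effective worker breaks even when investment replaces (n + g + δ)·k; here n + g + δ = 0.12.
Golden rule sets MPK = n+g+δ: 0.26·k^(0.26−1) = 0.12, so k_gold = (0.26/0.12)^(1/0.74) ≈ 2.8430.

k_gold ≈ 2.843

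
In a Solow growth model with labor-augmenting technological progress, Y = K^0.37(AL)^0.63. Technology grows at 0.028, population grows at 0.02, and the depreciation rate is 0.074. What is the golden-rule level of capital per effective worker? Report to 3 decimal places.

k_gold ≈ 5.819

n + g + δ = 0.02 + 0.028 + 0.074 = 0.122.
Maximizing c = f(k) − (n+g+δ)·k gives f'(k) = n+g+δ, i.e. 0.37·k^(0.37−1) = 0.122, so k_gold = (0.37/0.122)^(1/0.63) ≈ 5.8187.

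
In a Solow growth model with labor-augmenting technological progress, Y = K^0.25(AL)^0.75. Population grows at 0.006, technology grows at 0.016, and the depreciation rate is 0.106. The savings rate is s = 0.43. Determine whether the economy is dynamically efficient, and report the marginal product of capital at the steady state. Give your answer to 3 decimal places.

dynamically inefficient; MPK ≈ 0.074

n + g + δ = 0.006 + 0.016 + 0.106 = 0.128.
Steady-state k*: s·k^0.25 = 0.128·k gives k* = (0.43/0.128)^(1/0.75) ≈ 5.0313.
MPK = 0.25·5.0313^(-0.75) ≈ 0.0744.
MPK < n+g+δ = 0.128, so the economy is dynamically inefficient (over-saving).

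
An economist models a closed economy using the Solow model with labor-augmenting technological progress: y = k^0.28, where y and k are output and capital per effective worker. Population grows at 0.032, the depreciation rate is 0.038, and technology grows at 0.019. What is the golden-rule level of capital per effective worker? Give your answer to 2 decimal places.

k_gold ≈ 4.91

Capital per effective worker breaks even when investment replaces (n + g + δ)·k; here n + g + δ = 0.089.
Golden rule sets MPK = n+g+δ: 0.28·k^(0.28−1) = 0.089, so k_gold = (0.28/0.089)^(1/0.72) ≈ 4.9130.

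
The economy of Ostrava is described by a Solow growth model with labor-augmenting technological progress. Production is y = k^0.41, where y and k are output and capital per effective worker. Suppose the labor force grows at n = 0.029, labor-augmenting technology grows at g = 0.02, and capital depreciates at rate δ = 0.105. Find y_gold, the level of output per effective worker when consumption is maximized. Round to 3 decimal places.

n + g + δ = 0.029 + 0.02 + 0.105 = 0.154.
Golden rule sets MPK = n+g+δ: 0.41·k^(0.41−1) = 0.154, so k_gold = (0.41/0.154)^(1/0.59) ≈ 5.2576.
Output: y_gold = k_gold^0.41 = 5.2576^0.41 ≈ 1.9748.

y_gold ≈ 1.975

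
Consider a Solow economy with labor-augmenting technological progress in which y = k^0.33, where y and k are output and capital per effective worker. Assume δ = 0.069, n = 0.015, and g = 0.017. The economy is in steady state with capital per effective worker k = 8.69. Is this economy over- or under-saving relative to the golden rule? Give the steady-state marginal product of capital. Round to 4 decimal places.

The effective depreciation rate is n + g + δ = 0.015 + 0.017 + 0.069 = 0.101.
MPK = 0.33·k^(0.33−1) = 0.33·8.69^(-0.67) ≈ 0.0775.
MPK < 0.101, so the economy is dynamically inefficient (over-saving).

over-saving; MPK ≈ 0.0775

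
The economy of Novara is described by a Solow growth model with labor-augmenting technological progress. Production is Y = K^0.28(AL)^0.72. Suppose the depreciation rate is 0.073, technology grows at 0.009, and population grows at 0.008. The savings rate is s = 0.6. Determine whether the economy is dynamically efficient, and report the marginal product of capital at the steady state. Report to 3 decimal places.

n + g + δ = 0.008 + 0.009 + 0.073 = 0.09.
Steady-state k*: s·k^0.28 = 0.09·k gives k* = (0.6/0.09)^(1/0.72) ≈ 13.9418.
MPK = 0.28·13.9418^(-0.72) ≈ 0.0420.
MPK < n+g+δ = 0.09, so the economy is dynamically inefficient (over-saving).

dynamically inefficient; MPK ≈ 0.042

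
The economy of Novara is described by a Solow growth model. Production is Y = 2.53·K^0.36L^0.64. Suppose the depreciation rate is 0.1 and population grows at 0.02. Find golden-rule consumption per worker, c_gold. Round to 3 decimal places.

c_gold ≈ 5.063

n + δ = 0.02 + 0.1 = 0.12.
Golden rule sets MPK = n+δ: 0.36·2.53·k^(0.36−1) = 0.12, so k_gold = (0.36·2.53/0.12)^(1/0.64) ≈ 23.7344.
y_gold = 2.53·23.7344^0.36 ≈ 7.9115.
c_gold = y_gold − (n+δ)·k_gold = 7.9115 − 0.12·23.7344 ≈ 5.0633.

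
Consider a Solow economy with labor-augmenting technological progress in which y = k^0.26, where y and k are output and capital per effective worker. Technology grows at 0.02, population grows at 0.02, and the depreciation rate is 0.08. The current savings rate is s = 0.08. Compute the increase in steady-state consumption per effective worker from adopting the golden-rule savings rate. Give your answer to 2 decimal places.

The effective depreciation rate is n + g + δ = 0.02 + 0.02 + 0.08 = 0.12.
Current steady state (s = 0.08): k* = (0.08/0.12)^(1/0.74) ≈ 0.5781, y* = 0.5781^0.26 ≈ 0.8672, c* = (1−0.08)·0.8672 ≈ 0.7978.
Maximizing c = f(k) − (n+g+δ)·k gives f'(k) = n+g+δ, i.e. 0.26·k^(0.26−1) = 0.12, so k_gold = (0.26/0.12)^(1/0.74) ≈ 2.8430.
y_gold = 2.8430^0.26 ≈ 1.3121, c_gold = y_gold − 0.12·k_gold ≈ 0.9710.
Gain: Δc = 0.9710 − 0.7978 ≈ 0.1731.

Δc ≈ 0.17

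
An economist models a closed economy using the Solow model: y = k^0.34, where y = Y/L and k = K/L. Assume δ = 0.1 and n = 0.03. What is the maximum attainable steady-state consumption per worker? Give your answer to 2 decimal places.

c_gold ≈ 1.08

The effective depreciation rate is n + δ = 0.03 + 0.1 = 0.13.
Golden rule sets MPK = n+δ: 0.34·k^(0.34−1) = 0.13, so k_gold = (0.34/0.13)^(1/0.66) ≈ 4.2917.
y_gold = 4.2917^0.34 ≈ 1.6409.
c_gold = y_gold − (n+δ)·k_gold = 1.6409 − 0.13·4.2917 ≈ 1.0830.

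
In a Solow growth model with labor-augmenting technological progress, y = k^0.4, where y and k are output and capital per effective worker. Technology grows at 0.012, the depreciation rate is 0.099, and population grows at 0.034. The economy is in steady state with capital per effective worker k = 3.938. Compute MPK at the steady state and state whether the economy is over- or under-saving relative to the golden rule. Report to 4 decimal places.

under-saving; MPK ≈ 0.1757

Capital per effective worker breaks even when investment replaces (n + g + δ)·k; here n + g + δ = 0.145.
MPK = 0.4·k^(0.4−1) = 0.4·3.938^(-0.6) ≈ 0.1757.
MPK > 0.145, so the economy is dynamically efficient (under-saving).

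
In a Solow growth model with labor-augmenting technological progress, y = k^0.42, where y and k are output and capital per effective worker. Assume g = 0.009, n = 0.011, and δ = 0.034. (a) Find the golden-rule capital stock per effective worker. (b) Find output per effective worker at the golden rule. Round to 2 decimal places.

(a) k_gold ≈ 34.35; (b) y_gold ≈ 4.42

Break-even investment rate: n + g + δ = 0.011 + 0.009 + 0.034 = 0.054.
Setting f'(k) = n+g+δ gives 0.42·k^(0.42−1) = 0.054, hence k_gold = (0.42/0.054)^(1/0.58) ≈ 34.3525.
y_gold = 34.3525^0.42 ≈ 4.4167.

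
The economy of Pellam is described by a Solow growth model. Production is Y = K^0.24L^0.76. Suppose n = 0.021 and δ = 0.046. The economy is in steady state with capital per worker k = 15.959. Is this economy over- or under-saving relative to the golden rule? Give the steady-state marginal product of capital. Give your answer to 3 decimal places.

Break-even investment rate: n + δ = 0.021 + 0.046 = 0.067.
MPK = 0.24·k^(0.24−1) = 0.24·15.959^(-0.76) ≈ 0.0292.
MPK < 0.067, so the economy is dynamically inefficient (over-saving).

over-saving; MPK ≈ 0.029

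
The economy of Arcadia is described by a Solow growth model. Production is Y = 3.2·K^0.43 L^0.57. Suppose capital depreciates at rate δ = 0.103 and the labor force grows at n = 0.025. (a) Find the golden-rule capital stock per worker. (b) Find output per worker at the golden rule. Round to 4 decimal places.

(a) k_gold ≈ 64.4894; (b) y_gold ≈ 19.1969

Capital per worker breaks even when investment replaces (n + δ)·k; here n + δ = 0.128.
Maximizing c = f(k) − (n+δ)·k gives f'(k) = n+δ, i.e. 0.43·3.2·k^(0.43−1) = 0.128, so k_gold = (0.43·3.2/0.128)^(1/0.57) ≈ 64.4894.
y_gold = 3.2·64.4894^0.43 ≈ 19.1969.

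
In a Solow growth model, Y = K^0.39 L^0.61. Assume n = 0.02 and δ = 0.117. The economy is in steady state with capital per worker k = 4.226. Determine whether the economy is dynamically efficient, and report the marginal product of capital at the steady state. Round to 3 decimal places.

Capital per worker breaks even when investment replaces (n + δ)·k; here n + δ = 0.137.
MPK = 0.39·k^(0.39−1) = 0.39·4.226^(-0.61) ≈ 0.1619.
MPK > 0.137, so the economy is dynamically efficient (under-saving).

dynamically efficient; MPK ≈ 0.162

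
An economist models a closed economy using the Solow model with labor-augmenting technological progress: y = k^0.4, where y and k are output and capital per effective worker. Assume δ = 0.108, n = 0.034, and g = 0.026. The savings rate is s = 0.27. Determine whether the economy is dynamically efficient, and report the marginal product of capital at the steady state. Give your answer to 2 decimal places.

The effective depreciation rate is n + g + δ = 0.034 + 0.026 + 0.108 = 0.168.
Steady-state k*: s·k^0.4 = 0.168·k gives k* = (0.27/0.168)^(1/0.6) ≈ 2.2051.
MPK = 0.4·2.2051^(-0.6) ≈ 0.2489.
MPK > n+g+δ = 0.168, so the economy is dynamically efficient (under-saving).

dynamically efficient; MPK ≈ 0.25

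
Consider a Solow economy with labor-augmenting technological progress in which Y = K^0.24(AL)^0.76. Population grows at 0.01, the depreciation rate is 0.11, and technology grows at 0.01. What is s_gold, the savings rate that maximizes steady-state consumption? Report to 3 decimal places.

The effective depreciation rate is n + g + δ = 0.01 + 0.01 + 0.11 = 0.13.
At the golden rule MPK = n+g+δ, and in any Cobb-Douglas steady state s = (n+g+δ)·k/y = MPK·k/y = capital's share 0.24.

s_gold = 0.240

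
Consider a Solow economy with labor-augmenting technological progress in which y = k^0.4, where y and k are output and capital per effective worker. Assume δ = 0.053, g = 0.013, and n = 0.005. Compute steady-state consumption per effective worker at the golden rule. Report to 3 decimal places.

c_gold ≈ 1.900

Capital per effective worker breaks even when investment replaces (n + g + δ)·k; here n + g + δ = 0.071.
Setting f'(k) = n+g+δ gives 0.4·k^(0.4−1) = 0.071, hence k_gold = (0.4/0.071)^(1/0.6) ≈ 17.8376.
y_gold = 17.8376^0.4 ≈ 3.1662.
c_gold = y_gold − (n+g+δ)·k_gold = 3.1662 − 0.071·17.8376 ≈ 1.8997.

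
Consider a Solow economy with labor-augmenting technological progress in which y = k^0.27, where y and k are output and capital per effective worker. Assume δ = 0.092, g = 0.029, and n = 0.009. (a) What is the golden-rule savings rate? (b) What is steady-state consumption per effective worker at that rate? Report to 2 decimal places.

(a) s_gold = 0.27; (b) c_gold ≈ 0.96

Capital per effective worker breaks even when investment replaces (n + g + δ)·k; here n + g + δ = 0.13.
For Cobb-Douglas, s_gold equals capital's share: s_gold = 0.27.
At the golden rule the marginal product of capital equals n+g+δ: 0.27·k^(0.27−1) = 0.13. Solving, k_gold = (0.27/0.13)^(1/0.73) ≈ 2.7216.
y_gold = 2.7216^0.27 ≈ 1.3104; c_gold = (1−0.27)·y_gold ≈ 0.9566.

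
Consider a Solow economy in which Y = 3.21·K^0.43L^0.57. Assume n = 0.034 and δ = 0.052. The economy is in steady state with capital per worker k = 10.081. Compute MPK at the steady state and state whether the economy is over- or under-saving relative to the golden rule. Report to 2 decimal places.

under-saving; MPK ≈ 0.37

Capital per worker breaks even when investment replaces (n + δ)·k; here n + δ = 0.086.
MPK = 0.43·3.21·k^(0.43−1) = 0.43·3.21·10.081^(-0.57) ≈ 0.3698.
MPK > 0.086, so the economy is dynamically efficient (under-saving).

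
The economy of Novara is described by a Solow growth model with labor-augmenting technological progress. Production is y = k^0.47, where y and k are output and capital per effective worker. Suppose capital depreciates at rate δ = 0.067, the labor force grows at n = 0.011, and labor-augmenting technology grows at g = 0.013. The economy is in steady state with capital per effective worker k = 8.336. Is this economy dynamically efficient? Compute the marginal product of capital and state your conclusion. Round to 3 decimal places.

The effective depreciation rate is n + g + δ = 0.011 + 0.013 + 0.067 = 0.091.
MPK = 0.47·k^(0.47−1) = 0.47·8.336^(-0.53) ≈ 0.1528.
MPK > 0.091, so the economy is dynamically efficient (under-saving).

dynamically efficient; MPK ≈ 0.153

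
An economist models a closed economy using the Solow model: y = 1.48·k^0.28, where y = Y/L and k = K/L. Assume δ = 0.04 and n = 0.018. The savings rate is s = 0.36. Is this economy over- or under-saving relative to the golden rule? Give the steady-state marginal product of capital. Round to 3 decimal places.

over-saving; MPK ≈ 0.045

Break-even investment rate: n + δ = 0.018 + 0.04 = 0.058.
Steady-state k*: s·A·k^0.28 = 0.058·k gives k* = (0.36·1.48/0.058)^(1/0.72) ≈ 21.7615.
MPK = 0.28·1.48·21.7615^(-0.72) ≈ 0.0451.
MPK < n+δ = 0.058, so the economy is dynamically inefficient (over-saving).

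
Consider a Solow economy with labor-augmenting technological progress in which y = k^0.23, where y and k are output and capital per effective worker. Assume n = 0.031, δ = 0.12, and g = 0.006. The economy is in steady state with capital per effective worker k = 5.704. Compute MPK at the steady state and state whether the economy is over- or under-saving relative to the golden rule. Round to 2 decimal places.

over-saving; MPK ≈ 0.06

The effective depreciation rate is n + g + δ = 0.031 + 0.006 + 0.12 = 0.157.
MPK = 0.23·k^(0.23−1) = 0.23·5.704^(-0.77) ≈ 0.0602.
MPK < 0.157, so the economy is dynamically inefficient (over-saving).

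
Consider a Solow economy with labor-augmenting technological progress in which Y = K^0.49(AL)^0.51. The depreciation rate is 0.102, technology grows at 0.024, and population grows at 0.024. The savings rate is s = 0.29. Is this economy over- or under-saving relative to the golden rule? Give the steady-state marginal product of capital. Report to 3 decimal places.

under-saving; MPK ≈ 0.253

n + g + δ = 0.024 + 0.024 + 0.102 = 0.15.
Steady-state k*: s·k^0.49 = 0.15·k gives k* = (0.29/0.15)^(1/0.51) ≈ 3.6424.
MPK = 0.49·3.6424^(-0.51) ≈ 0.2534.
MPK > n+g+δ = 0.15, so the economy is dynamically efficient (under-saving).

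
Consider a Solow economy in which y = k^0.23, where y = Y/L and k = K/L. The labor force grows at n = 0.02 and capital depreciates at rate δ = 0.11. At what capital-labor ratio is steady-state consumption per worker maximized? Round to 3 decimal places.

The effective depreciation rate is n + δ = 0.02 + 0.11 = 0.13.
Golden rule sets MPK = n+δ: 0.23·k^(0.23−1) = 0.13, so k_gold = (0.23/0.13)^(1/0.77) ≈ 2.0980.

k_gold ≈ 2.098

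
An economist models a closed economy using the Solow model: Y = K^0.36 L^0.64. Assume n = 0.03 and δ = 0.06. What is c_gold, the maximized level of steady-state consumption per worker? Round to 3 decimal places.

Capital per worker breaks even when investment replaces (n + δ)·k; here n + δ = 0.09.
At the golden rule the marginal product of capital equals n+δ: 0.36·k^(0.36−1) = 0.09. Solving, k_gold = (0.36/0.09)^(1/0.64) ≈ 8.7241.
y_gold = 8.7241^0.36 ≈ 2.1810.
c_gold = y_gold − (n+δ)·k_gold = 2.1810 − 0.09·8.7241 ≈ 1.3958.

c_gold ≈ 1.396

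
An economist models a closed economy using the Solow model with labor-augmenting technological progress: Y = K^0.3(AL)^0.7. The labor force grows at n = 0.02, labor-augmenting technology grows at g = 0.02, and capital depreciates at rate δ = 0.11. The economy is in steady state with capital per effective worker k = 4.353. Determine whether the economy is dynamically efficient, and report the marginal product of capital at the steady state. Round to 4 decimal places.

The effective depreciation rate is n + g + δ = 0.02 + 0.02 + 0.11 = 0.15.
MPK = 0.3·k^(0.3−1) = 0.3·4.353^(-0.7) ≈ 0.1071.
MPK < 0.15, so the economy is dynamically inefficient (over-saving).

dynamically inefficient; MPK ≈ 0.1071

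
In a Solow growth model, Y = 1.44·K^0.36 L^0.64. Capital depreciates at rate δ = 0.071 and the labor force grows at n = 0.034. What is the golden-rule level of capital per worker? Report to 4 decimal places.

k_gold ≈ 12.1215

n + δ = 0.034 + 0.071 = 0.105.
Maximizing c = f(k) − (n+δ)·k gives f'(k) = n+δ, i.e. 0.36·1.44·k^(0.36−1) = 0.105, so k_gold = (0.36·1.44/0.105)^(1/0.64) ≈ 12.1215.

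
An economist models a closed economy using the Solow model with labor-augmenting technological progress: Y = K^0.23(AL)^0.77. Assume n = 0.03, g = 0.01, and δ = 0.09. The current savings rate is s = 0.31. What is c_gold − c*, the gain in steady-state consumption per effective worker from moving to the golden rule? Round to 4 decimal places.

Δc ≈ 0.0186

Break-even investment rate: n + g + δ = 0.03 + 0.01 + 0.09 = 0.13.
Current steady state (s = 0.31): k* = (0.31/0.13)^(1/0.77) ≈ 3.0914, y* = 3.0914^0.23 ≈ 1.2964, c* = (1−0.31)·1.2964 ≈ 0.8945.
Golden rule sets MPK = n+g+δ: 0.23·k^(0.23−1) = 0.13, so k_gold = (0.23/0.13)^(1/0.77) ≈ 2.0980.
y_gold = 2.0980^0.23 ≈ 1.1858, c_gold = y_gold − 0.13·k_gold ≈ 0.9131.
Gain: Δc = 0.9131 − 0.8945 ≈ 0.0186.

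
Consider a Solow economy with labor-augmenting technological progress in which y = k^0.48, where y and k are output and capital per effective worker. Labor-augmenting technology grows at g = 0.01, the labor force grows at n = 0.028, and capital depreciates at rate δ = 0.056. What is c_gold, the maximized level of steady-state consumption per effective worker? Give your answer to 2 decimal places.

Capital per effective worker breaks even when investment replaces (n + g + δ)·k; here n + g + δ = 0.094.
Maximizing c = f(k) − (n+g+δ)·k gives f'(k) = n+g+δ, i.e. 0.48·k^(0.48−1) = 0.094, so k_gold = (0.48/0.094)^(1/0.52) ≈ 23.0015.
y_gold = 23.0015^0.48 ≈ 4.5045.
c_gold = y_gold − (n+g+δ)·k_gold = 4.5045 − 0.094·23.0015 ≈ 2.3423.

c_gold ≈ 2.34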